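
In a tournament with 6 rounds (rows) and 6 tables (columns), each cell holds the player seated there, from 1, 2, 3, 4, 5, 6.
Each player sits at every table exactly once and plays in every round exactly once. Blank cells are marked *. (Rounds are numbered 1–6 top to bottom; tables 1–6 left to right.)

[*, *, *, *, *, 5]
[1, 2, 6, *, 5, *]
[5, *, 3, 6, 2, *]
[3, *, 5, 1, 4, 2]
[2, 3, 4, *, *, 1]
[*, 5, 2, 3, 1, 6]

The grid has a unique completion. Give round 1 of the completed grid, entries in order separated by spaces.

6 4 1 2 3 5

Round 1, table 3: round 1 has {5} and table 3 has {2, 3, 4, 5, 6}, leaving only 1.
Round 2, table 4: round 2 has {1, 2, 5, 6} and table 4 has {1, 3, 6}, leaving only 4.
Round 1, table 4: round 1 has {1, 5} and table 4 has {1, 3, 4, 6}, leaving only 2.
Round 2, table 6: round 2 has {1, 2, 4, 5, 6} and table 6 has {1, 2, 5, 6}, leaving only 3.
Round 3, table 6: round 3 has {2, 3, 5, 6} and table 6 has {1, 2, 3, 5, 6}, leaving only 4.
Round 3, table 2: round 3 has {2, 3, 4, 5, 6} and table 2 has {2, 3, 5}, leaving only 1.
Round 4, table 2: round 4 has {1, 2, 3, 4, 5} and table 2 has {1, 2, 3, 5}, leaving only 6.
Round 1, table 2: round 1 has {1, 2, 5} and table 2 has {1, 2, 3, 5, 6}, leaving only 4.
Round 1, table 1: round 1 has {1, 2, 4, 5} and table 1 has {1, 2, 3, 5}, leaving only 6.
Round 1, table 5: round 1 has {1, 2, 4, 5, 6} and table 5 has {1, 2, 4, 5}, leaving only 3.
So round 1 reads: 6 4 1 2 3 5.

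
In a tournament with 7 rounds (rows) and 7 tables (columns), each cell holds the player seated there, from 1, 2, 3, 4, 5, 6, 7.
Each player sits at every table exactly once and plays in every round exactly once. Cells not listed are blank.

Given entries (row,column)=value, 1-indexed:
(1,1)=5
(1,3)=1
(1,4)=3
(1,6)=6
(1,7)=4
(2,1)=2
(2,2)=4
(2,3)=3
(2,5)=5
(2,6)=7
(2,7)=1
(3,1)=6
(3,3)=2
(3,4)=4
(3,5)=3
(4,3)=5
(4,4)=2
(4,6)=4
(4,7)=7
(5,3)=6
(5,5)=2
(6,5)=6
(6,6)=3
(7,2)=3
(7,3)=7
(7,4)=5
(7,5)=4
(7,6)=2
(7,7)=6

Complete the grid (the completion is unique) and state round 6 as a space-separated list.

Round 6, table 3: round 6 has {3, 6} and table 3 has {1, 2, 3, 5, 6, 7}, leaving only 4.
Round 1, table 5: round 1 has {1, 3, 4, 5, 6} and table 5 has {2, 3, 4, 5, 6}, leaving only 7.
Round 1, table 2: round 1 has {1, 3, 4, 5, 6, 7} and table 2 has {3, 4}, leaving only 2.
Round 2, table 4: round 2 has {1, 2, 3, 4, 5, 7} and table 4 has {2, 3, 4, 5}, leaving only 6.
Round 3, table 7: round 3 has {2, 3, 4, 6} and table 7 has {1, 4, 6, 7}, leaving only 5.
Round 6, table 7: round 6 has {3, 4, 6} and table 7 has {1, 4, 5, 6, 7}, leaving only 2.
Round 3, table 6: round 3 has {2, 3, 4, 5, 6} and table 6 has {2, 3, 4, 6, 7}, leaving only 1.
Round 3, table 2: round 3 has {1, 2, 3, 4, 5, 6} and table 2 has {2, 3, 4}, leaving only 7.
Round 4, table 5: round 4 has {2, 4, 5, 7} and table 5 has {2, 3, 4, 5, 6, 7}, leaving only 1.
Round 4, table 1: round 4 has {1, 2, 4, 5, 7} and table 1 has {2, 5, 6}, leaving only 3.
Round 4, table 2: round 4 has {1, 2, 3, 4, 5, 7} and table 2 has {2, 3, 4, 7}, leaving only 6.
Round 5, table 6: round 5 has {2, 6} and table 6 has {1, 2, 3, 4, 6, 7}, leaving only 5.
Round 5, table 2: round 5 has {2, 5, 6} and table 2 has {2, 3, 4, 6, 7}, leaving only 1.
Round 6, table 2: round 6 has {2, 3, 4, 6} and table 2 has {1, 2, 3, 4, 6, 7}, leaving only 5.
Round 5, table 4: round 5 has {1, 2, 5, 6} and table 4 has {2, 3, 4, 5, 6}, leaving only 7.
Round 6, table 4: round 6 has {2, 3, 4, 5, 6} and table 4 has {2, 3, 4, 5, 6, 7}, leaving only 1.
Round 6, table 1: round 6 has {1, 2, 3, 4, 5, 6} and table 1 has {2, 3, 5, 6}, leaving only 7.
So round 6 reads: 7 5 4 1 6 3 2.

7 5 4 1 6 3 2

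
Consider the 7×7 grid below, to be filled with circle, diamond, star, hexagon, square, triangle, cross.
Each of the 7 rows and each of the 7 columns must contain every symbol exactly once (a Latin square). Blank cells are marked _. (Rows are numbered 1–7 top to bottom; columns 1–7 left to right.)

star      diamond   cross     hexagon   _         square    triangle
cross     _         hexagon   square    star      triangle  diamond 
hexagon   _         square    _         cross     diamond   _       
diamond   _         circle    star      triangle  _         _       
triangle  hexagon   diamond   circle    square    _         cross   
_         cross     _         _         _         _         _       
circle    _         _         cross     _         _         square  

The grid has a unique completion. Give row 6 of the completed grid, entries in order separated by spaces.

Row 6, column 1: row 6 has {cross} and column 1 has {circle, diamond, star, hexagon, triangle, cross}, leaving only square.
Row 1, column 5: row 1 has {diamond, star, hexagon, square, triangle, cross} and column 5 has {star, square, triangle, cross}, leaving only circle.
Row 2, column 2: row 2 has {diamond, star, hexagon, square, triangle, cross} and column 2 has {diamond, hexagon, cross}, leaving only circle.
Row 3, column 4: row 3 has {diamond, hexagon, square, cross} and column 4 has {circle, star, hexagon, square, cross}, leaving only triangle.
Row 6, column 4: row 6 has {square, cross} and column 4 has {circle, star, hexagon, square, triangle, cross}, leaving only diamond.
Row 6, column 5: row 6 has {diamond, square, cross} and column 5 has {circle, star, square, triangle, cross}, leaving only hexagon.
Row 3, column 2: row 3 has {diamond, hexagon, square, triangle, cross} and column 2 has {circle, diamond, hexagon, cross}, leaving only star.
Row 3, column 7: row 3 has {diamond, star, hexagon, square, triangle, cross} and column 7 has {diamond, square, triangle, cross}, leaving only circle.
Row 6, column 7: row 6 has {diamond, hexagon, square, cross} and column 7 has {circle, diamond, square, triangle, cross}, leaving only star.
Row 6, column 3: row 6 has {diamond, star, hexagon, square, cross} and column 3 has {circle, diamond, hexagon, square, cross}, leaving only triangle.
Row 6, column 6: row 6 has {diamond, star, hexagon, square, triangle, cross} and column 6 has {diamond, square, triangle}, leaving only circle.
So row 6 reads: square cross triangle diamond hexagon circle star.

square cross triangle diamond hexagon circle star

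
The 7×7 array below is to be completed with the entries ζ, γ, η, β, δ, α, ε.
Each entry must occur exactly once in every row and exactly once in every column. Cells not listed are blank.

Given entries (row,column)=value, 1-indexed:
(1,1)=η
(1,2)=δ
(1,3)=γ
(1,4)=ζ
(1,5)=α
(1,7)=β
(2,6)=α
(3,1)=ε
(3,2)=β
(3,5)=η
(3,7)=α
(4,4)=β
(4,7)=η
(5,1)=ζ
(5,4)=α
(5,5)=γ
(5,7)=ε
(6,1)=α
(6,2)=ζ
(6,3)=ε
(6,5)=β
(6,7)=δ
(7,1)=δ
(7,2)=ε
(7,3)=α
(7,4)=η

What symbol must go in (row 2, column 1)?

Row 1, column 6: row 1 has {ζ, γ, η, β, δ, α} and column 6 has {α}, leaving only ε.
Row 4, column 1: row 4 has {η, β} and column 1 has {ζ, η, δ, α, ε}, leaving only γ.
Row 2 already has {α} and column 1 already has {ζ, γ, η, δ, α, ε}, so row 2, column 1 must be β.

β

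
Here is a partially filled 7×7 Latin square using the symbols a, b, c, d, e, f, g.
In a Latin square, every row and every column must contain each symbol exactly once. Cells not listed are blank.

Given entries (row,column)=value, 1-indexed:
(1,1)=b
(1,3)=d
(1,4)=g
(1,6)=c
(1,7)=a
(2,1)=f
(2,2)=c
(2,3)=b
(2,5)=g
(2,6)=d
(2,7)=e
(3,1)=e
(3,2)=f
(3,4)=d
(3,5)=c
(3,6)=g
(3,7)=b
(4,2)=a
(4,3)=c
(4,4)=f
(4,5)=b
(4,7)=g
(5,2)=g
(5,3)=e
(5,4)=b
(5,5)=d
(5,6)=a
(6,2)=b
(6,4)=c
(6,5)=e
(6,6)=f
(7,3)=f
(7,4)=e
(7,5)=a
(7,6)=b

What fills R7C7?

c

Row 1, column 2: row 1 has {a, b, c, d, g} and column 2 has {a, b, c, f, g}, leaving only e.
Row 1, column 5: row 1 has {a, b, c, d, e, g} and column 5 has {a, b, c, d, e, g}, leaving only f.
Row 2, column 4: row 2 has {b, c, d, e, f, g} and column 4 has {b, c, d, e, f, g}, leaving only a.
Row 3, column 3: row 3 has {b, c, d, e, f, g} and column 3 has {b, c, d, e, f}, leaving only a.
Row 4, column 1: row 4 has {a, b, c, f, g} and column 1 has {b, e, f}, leaving only d.
Row 4, column 6: row 4 has {a, b, c, d, f, g} and column 6 has {a, b, c, d, f, g}, leaving only e.
Row 5, column 1: row 5 has {a, b, d, e, g} and column 1 has {b, d, e, f}, leaving only c.
Row 5, column 7: row 5 has {a, b, c, d, e, g} and column 7 has {a, b, e, g}, leaving only f.
Row 6, column 3: row 6 has {b, c, e, f} and column 3 has {a, b, c, d, e, f}, leaving only g.
Row 6, column 1: row 6 has {b, c, e, f, g} and column 1 has {b, c, d, e, f}, leaving only a.
Row 6, column 7: row 6 has {a, b, c, e, f, g} and column 7 has {a, b, e, f, g}, leaving only d.
Row 7 already has {a, b, e, f} and column 7 already has {a, b, d, e, f, g}, so row 7, column 7 must be c.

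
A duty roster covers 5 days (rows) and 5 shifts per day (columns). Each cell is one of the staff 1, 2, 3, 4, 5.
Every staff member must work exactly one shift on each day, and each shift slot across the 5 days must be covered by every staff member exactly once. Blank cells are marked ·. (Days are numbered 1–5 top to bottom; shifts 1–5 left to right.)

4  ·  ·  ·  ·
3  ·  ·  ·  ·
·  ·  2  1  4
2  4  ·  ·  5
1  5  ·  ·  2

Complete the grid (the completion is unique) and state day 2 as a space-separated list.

3 2 4 5 1

Day 2, shift 5: day 2 has {3} and shift 5 has {2, 4, 5}, leaving only 1.
Day 2, shift 2: day 2 has {1, 3} and shift 2 has {4, 5}, leaving only 2.
Day 1, shift 5: day 1 has {4} and shift 5 has {1, 2, 4, 5}, leaving only 3.
Day 1, shift 2: day 1 has {3, 4} and shift 2 has {2, 4, 5}, leaving only 1.
Day 1, shift 3: day 1 has {1, 3, 4} and shift 3 has {2}, leaving only 5.
Day 2, shift 3: day 2 has {1, 2, 3} and shift 3 has {2, 5}, leaving only 4.
Day 2, shift 4: day 2 has {1, 2, 3, 4} and shift 4 has {1}, leaving only 5.
So day 2 reads: 3 2 4 5 1.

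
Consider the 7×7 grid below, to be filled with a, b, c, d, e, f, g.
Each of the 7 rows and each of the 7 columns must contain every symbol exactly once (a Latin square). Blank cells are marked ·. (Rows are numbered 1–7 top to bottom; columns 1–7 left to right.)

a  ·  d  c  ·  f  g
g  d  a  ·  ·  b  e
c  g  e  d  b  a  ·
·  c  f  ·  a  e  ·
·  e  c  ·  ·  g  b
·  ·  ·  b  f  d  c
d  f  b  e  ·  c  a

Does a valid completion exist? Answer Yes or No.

No row or column among the givens repeats a symbol, and propagating forced cells runs into no contradiction.
One valid completion exists (for instance, a b d c e f g / g d a f c b e / c g e d b a f / b c f g a e d / f e c a d g b / e a g b f d c / d f b e g c a).

Yes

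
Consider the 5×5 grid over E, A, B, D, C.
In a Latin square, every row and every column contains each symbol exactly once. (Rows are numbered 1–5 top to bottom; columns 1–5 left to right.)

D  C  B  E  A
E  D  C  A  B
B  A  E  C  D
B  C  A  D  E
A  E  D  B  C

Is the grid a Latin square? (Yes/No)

No

Every row is a permutation, but column 2 contains C twice (at rows 1 and 4).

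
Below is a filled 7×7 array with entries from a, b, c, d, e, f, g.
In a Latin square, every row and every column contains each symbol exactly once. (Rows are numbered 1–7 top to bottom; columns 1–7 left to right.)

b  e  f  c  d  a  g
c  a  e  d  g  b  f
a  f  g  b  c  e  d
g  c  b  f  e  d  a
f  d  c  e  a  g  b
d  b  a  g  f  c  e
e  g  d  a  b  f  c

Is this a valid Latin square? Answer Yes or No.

Each row is a permutation of the 7 symbols, and so is each column.

Yes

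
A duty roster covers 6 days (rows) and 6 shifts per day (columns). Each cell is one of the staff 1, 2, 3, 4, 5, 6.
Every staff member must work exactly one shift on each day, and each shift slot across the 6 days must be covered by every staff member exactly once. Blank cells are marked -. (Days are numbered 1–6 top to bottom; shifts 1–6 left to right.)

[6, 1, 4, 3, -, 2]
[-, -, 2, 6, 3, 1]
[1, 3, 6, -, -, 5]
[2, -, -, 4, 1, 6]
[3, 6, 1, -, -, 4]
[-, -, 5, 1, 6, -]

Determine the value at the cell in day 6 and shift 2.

2

Day 1, shift 5: day 1 has {1, 2, 3, 4, 6} and shift 5 has {1, 3, 6}, leaving only 5.
Day 3, shift 4: day 3 has {1, 3, 5, 6} and shift 4 has {1, 3, 4, 6}, leaving only 2.
Day 3, shift 5: day 3 has {1, 2, 3, 5, 6} and shift 5 has {1, 3, 5, 6}, leaving only 4.
Day 4, shift 2: day 4 has {1, 2, 4, 6} and shift 2 has {1, 3, 6}, leaving only 5.
Day 2, shift 2: day 2 has {1, 2, 3, 6} and shift 2 has {1, 3, 5, 6}, leaving only 4.
Day 6 already has {1, 5, 6} and shift 2 already has {1, 3, 4, 5, 6}, so day 6, shift 2 must be 2.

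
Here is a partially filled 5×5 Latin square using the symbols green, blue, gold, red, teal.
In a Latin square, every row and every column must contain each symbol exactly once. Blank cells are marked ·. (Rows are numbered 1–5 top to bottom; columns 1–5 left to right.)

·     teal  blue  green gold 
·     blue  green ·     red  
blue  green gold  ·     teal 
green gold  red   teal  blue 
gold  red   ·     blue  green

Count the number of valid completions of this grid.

1

Row 1, column 1: eliminating its row and column leaves {red}.
Row 2, column 1: eliminating its row and column leaves {teal}.
Row 2, column 4: eliminating its row and column leaves {gold}.
Row 3, column 4: eliminating its row and column leaves {red}.
Row 5, column 3: eliminating its row and column leaves {teal}.
Only one assignment across all blanks avoids any row or column repeat, giving 1 completion.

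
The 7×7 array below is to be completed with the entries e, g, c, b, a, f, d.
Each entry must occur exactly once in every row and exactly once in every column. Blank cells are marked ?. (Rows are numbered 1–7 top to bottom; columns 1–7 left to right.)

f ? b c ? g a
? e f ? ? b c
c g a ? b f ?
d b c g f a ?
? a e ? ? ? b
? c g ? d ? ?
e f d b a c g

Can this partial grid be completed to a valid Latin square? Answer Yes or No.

Yes

No row or column among the givens repeats a symbol, and propagating forced cells runs into no contradiction.
One valid completion exists (for instance, f d b c e g a / a e f d g b c / c g a e b f d / d b c g f a e / g a e f c d b / b c g a d e f / e f d b a c g).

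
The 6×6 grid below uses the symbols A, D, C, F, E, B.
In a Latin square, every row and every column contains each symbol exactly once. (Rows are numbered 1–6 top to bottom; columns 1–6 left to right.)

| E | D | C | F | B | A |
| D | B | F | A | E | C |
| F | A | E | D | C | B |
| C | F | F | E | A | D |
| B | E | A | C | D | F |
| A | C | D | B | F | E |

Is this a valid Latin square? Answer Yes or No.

No

Column 3 contains F twice (at rows 2 and 4), so it is not a permutation.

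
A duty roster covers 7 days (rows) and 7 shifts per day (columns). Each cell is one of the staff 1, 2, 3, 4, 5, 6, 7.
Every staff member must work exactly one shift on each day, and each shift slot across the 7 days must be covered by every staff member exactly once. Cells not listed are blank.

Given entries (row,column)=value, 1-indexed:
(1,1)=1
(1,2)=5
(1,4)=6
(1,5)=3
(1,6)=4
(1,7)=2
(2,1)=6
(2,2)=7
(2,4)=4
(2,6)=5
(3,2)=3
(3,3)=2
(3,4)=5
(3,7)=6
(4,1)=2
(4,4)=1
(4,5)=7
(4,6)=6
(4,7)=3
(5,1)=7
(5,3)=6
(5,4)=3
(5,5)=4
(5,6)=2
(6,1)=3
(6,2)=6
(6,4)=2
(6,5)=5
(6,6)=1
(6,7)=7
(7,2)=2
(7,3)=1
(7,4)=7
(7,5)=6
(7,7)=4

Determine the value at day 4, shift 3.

Day 1, shift 3: day 1 has {1, 2, 3, 4, 5, 6} and shift 3 has {1, 2, 6}, leaving only 7.
Day 2, shift 3: day 2 has {4, 5, 6, 7} and shift 3 has {1, 2, 6, 7}, leaving only 3.
Day 2, shift 7: day 2 has {3, 4, 5, 6, 7} and shift 7 has {2, 3, 4, 6, 7}, leaving only 1.
Day 2, shift 5: day 2 has {1, 3, 4, 5, 6, 7} and shift 5 has {3, 4, 5, 6, 7}, leaving only 2.
Day 3, shift 1: day 3 has {2, 3, 5, 6} and shift 1 has {1, 2, 3, 6, 7}, leaving only 4.
Day 3, shift 5: day 3 has {2, 3, 4, 5, 6} and shift 5 has {2, 3, 4, 5, 6, 7}, leaving only 1.
Day 3, shift 6: day 3 has {1, 2, 3, 4, 5, 6} and shift 6 has {1, 2, 4, 5, 6}, leaving only 7.
Day 4, shift 2: day 4 has {1, 2, 3, 6, 7} and shift 2 has {2, 3, 5, 6, 7}, leaving only 4.
Day 4 already has {1, 2, 3, 4, 6, 7} and shift 3 already has {1, 2, 3, 6, 7}, so day 4, shift 3 must be 5.

5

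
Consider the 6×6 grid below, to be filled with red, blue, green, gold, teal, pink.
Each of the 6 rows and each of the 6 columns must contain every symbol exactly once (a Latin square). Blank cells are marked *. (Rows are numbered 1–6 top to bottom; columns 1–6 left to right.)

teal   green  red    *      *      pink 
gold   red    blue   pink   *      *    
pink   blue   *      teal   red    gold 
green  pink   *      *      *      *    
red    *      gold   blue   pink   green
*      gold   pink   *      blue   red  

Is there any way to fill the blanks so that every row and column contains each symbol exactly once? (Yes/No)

No

Row 6, column 1: row 6 together with column 1 already contain {red, blue, green, gold, teal, pink} — every symbol — so nothing can go there. The grid has no valid completion.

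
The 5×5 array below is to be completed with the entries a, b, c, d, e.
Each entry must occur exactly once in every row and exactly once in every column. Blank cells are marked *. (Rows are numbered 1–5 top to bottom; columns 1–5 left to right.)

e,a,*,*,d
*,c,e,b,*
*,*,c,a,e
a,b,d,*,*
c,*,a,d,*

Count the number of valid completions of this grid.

1

Row 1, column 3: eliminating its row and column leaves {b}.
Row 1, column 4: eliminating its row and column leaves {c}.
Row 2, column 1: eliminating its row and column leaves {d}.
Row 2, column 5: eliminating its row and column leaves {a}.
Row 3, column 1: eliminating its row and column leaves {b, d}.
Row 3, column 2: eliminating its row and column leaves {d}.
Row 4, column 4: eliminating its row and column leaves {c, e}.
Row 4, column 5: eliminating its row and column leaves {c}.
Row 5, column 2: eliminating its row and column leaves {e}.
Row 5, column 5: eliminating its row and column leaves {b}.
Only one assignment across all blanks avoids any row or column repeat, giving 1 completion.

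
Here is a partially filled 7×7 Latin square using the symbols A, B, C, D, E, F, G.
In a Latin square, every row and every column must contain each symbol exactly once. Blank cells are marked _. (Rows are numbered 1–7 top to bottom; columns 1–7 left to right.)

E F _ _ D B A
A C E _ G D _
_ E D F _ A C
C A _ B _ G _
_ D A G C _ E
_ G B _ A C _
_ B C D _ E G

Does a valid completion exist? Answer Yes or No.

No

Row 2, column 4: row 2 together with column 4 already contain {A, B, C, D, E, F, G} — every symbol — so nothing can go there. The grid has no valid completion.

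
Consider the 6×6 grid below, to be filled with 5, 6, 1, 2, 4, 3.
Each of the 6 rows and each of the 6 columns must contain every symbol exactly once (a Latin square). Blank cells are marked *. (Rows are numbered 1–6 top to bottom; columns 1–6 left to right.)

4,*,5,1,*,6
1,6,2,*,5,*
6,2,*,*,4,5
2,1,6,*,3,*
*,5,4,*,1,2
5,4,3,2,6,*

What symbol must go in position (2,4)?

4

Row 1, column 2: row 1 has {5, 6, 1, 4} and column 2 has {5, 6, 1, 2, 4}, leaving only 3.
Row 1, column 5: row 1 has {5, 6, 1, 4, 3} and column 5 has {5, 6, 1, 4, 3}, leaving only 2.
Row 3, column 3: row 3 has {5, 6, 2, 4} and column 3 has {5, 6, 2, 4, 3}, leaving only 1.
Row 3, column 4: row 3 has {5, 6, 1, 2, 4} and column 4 has {1, 2}, leaving only 3.
Row 2 already has {5, 6, 1, 2} and column 4 already has {1, 2, 3}, so row 2, column 4 must be 4.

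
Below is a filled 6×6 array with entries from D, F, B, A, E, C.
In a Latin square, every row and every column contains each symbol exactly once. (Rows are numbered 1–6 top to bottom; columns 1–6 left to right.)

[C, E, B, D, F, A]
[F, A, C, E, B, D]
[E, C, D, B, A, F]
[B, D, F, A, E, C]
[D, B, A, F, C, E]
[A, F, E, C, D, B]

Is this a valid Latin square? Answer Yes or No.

Yes

Each row is a permutation of the 6 symbols, and so is each column.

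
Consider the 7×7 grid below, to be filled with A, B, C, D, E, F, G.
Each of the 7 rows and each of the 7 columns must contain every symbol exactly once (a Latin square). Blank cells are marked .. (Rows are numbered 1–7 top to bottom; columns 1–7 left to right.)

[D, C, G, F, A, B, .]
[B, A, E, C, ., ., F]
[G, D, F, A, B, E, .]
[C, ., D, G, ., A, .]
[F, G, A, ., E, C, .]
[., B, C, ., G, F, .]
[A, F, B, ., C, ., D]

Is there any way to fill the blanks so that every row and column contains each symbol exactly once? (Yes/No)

No

Row 1, column 7: row 1 has {A, B, C, D, F, G} and column 7 has {D, F}, so it must be E.
Row 2, column 5: row 2 has {A, B, C, E, F} and column 5 has {A, B, C, E, G}, so it must be D.
Row 2, column 6: row 2 has {A, B, C, D, E, F} and column 6 has {A, B, C, E, F}, so it must be G.
Now row 7, column 6: row 7 together with column 6 already contain {A, B, C, D, E, F, G} — every symbol — so nothing can go there. The grid has no valid completion.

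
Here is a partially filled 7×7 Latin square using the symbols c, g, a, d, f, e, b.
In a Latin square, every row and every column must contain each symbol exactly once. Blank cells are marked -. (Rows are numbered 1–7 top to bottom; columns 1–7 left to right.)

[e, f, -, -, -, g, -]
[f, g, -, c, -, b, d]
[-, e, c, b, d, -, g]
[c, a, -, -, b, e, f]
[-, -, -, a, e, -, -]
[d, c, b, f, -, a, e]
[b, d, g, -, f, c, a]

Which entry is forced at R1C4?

d

Row 1 already has {g, f, e} and column 4 already has {c, a, f, b}, so row 1, column 4 must be d.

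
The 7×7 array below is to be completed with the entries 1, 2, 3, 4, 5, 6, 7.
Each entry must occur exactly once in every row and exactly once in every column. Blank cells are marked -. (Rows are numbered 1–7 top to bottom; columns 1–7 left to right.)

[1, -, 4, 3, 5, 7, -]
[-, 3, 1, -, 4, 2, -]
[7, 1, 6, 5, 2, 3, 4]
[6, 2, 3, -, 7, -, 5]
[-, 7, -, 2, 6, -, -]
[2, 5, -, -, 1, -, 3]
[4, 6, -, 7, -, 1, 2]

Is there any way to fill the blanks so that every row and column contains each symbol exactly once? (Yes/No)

Row 1, column 2: row 1 together with column 2 already contain {1, 2, 3, 4, 5, 6, 7} — every symbol — so nothing can go there. The grid has no valid completion.

No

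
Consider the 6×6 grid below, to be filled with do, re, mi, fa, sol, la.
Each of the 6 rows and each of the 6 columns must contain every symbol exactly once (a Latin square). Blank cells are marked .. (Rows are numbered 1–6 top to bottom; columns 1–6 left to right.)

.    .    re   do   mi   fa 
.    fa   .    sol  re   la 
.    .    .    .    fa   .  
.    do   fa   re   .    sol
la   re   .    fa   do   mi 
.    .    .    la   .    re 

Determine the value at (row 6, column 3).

do

Row 1, column 1: row 1 has {do, re, mi, fa} and column 1 has {la}, leaving only sol.
Row 1, column 2: row 1 has {do, re, mi, fa, sol} and column 2 has {do, re, fa}, leaving only la.
Row 3, column 4: row 3 has {fa} and column 4 has {do, re, fa, sol, la}, leaving only mi.
Row 3, column 2: row 3 has {mi, fa} and column 2 has {do, re, fa, la}, leaving only sol.
Row 3, column 6: row 3 has {mi, fa, sol} and column 6 has {re, mi, fa, sol, la}, leaving only do.
Row 3, column 1: row 3 has {do, mi, fa, sol} and column 1 has {sol, la}, leaving only re.
Row 3, column 3: row 3 has {do, re, mi, fa, sol} and column 3 has {re, fa}, leaving only la.
Row 4, column 1: row 4 has {do, re, fa, sol} and column 1 has {re, sol, la}, leaving only mi.
Row 2, column 1: row 2 has {re, fa, sol, la} and column 1 has {re, mi, sol, la}, leaving only do.
Row 2, column 3: row 2 has {do, re, fa, sol, la} and column 3 has {re, fa, la}, leaving only mi.
Row 4, column 5: row 4 has {do, re, mi, fa, sol} and column 5 has {do, re, mi, fa}, leaving only la.
Row 5, column 3: row 5 has {do, re, mi, fa, la} and column 3 has {re, mi, fa, la}, leaving only sol.
Row 6 already has {re, la} and column 3 already has {re, mi, fa, sol, la}, so row 6, column 3 must be do.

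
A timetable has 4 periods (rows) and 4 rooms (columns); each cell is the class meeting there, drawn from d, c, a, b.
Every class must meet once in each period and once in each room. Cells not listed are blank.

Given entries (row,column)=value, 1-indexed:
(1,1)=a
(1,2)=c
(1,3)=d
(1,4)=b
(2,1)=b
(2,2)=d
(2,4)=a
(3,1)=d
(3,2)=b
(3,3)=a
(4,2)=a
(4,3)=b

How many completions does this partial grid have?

Period 2, room 3: eliminating its period and room leaves {c}.
Period 3, room 4: eliminating its period and room leaves {c}.
Period 4, room 1: eliminating its period and room leaves {c}.
Period 4, room 4: eliminating its period and room leaves {d, c}.
Only one assignment across all blanks avoids any period or room repeat, giving 1 completion.

1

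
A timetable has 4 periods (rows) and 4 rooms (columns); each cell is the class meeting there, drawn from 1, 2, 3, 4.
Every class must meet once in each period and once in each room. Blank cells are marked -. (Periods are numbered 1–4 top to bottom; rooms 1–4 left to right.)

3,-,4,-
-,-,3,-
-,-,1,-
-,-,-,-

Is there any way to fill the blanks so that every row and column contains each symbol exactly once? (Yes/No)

Yes

No period or room among the givens repeats a symbol, and propagating forced cells runs into no contradiction.
One valid completion exists (for instance, 3 2 4 1 / 4 1 3 2 / 2 3 1 4 / 1 4 2 3).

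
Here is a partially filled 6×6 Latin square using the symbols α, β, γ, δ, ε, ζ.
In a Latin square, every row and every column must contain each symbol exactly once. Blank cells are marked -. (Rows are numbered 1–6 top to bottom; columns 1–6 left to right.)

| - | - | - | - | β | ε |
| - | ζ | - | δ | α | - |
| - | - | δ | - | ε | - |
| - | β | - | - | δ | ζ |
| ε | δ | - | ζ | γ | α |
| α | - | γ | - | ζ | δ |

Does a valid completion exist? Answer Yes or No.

Yes

No row or column among the givens repeats a symbol, and propagating forced cells runs into no contradiction.
One valid completion exists (for instance, δ α ζ γ β ε / β ζ ε δ α γ / ζ γ δ α ε β / γ β α ε δ ζ / ε δ β ζ γ α / α ε γ β ζ δ).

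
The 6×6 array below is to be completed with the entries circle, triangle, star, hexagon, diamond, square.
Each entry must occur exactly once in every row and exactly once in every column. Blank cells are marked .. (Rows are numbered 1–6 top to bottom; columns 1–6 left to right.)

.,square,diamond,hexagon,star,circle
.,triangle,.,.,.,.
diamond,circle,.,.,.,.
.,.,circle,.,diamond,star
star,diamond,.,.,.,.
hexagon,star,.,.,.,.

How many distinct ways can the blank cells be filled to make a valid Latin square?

16

Row 1, column 1: eliminating its row and column leaves {triangle}.
Row 2, column 1: eliminating its row and column leaves {circle, square}.
Row 2, column 3: eliminating its row and column leaves {star, hexagon, square}.
Row 2, column 4: eliminating its row and column leaves {circle, star, diamond, square}.
Row 2, column 5: eliminating its row and column leaves {circle, hexagon, square}.
Row 2, column 6: eliminating its row and column leaves {hexagon, diamond, square}.
Row 3, column 3: eliminating its row and column leaves {triangle, star, hexagon, square}.
Row 3, column 4: eliminating its row and column leaves {triangle, star, square}.
Row 3, column 5: eliminating its row and column leaves {triangle, hexagon, square}.
Row 3, column 6: eliminating its row and column leaves {triangle, hexagon, square}.
Row 4, column 1: eliminating its row and column leaves {triangle, square}.
Row 4, column 2: eliminating its row and column leaves {hexagon}.
Row 4, column 4: eliminating its row and column leaves {triangle, square}.
Row 5, column 3: eliminating its row and column leaves {triangle, hexagon, square}.
Row 5, column 4: eliminating its row and column leaves {circle, triangle, square}.
Row 5, column 5: eliminating its row and column leaves {circle, triangle, hexagon, square}.
Row 5, column 6: eliminating its row and column leaves {triangle, hexagon, square}.
Row 6, column 3: eliminating its row and column leaves {triangle, square}.
Row 6, column 4: eliminating its row and column leaves {circle, triangle, diamond, square}.
Row 6, column 5: eliminating its row and column leaves {circle, triangle, square}.
Row 6, column 6: eliminating its row and column leaves {triangle, diamond, square}.
Enumerating the assignments across these blanks that avoid any row or column repeat gives 16 completions.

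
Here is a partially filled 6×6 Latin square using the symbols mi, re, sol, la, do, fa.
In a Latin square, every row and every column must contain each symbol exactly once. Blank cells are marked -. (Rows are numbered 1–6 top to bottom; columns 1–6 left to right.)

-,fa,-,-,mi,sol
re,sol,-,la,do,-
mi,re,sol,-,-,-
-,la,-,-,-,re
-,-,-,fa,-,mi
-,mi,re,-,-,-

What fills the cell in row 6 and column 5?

la

Row 2, column 6: row 2 has {re, sol, la, do} and column 6 has {mi, re, sol}, leaving only fa.
Row 2, column 3: row 2 has {re, sol, la, do, fa} and column 3 has {re, sol}, leaving only mi.
Row 3, column 4: row 3 has {mi, re, sol} and column 4 has {la, fa}, leaving only do.
Row 1, column 4: row 1 has {mi, sol, fa} and column 4 has {la, do, fa}, leaving only re.
Row 3, column 6: row 3 has {mi, re, sol, do} and column 6 has {mi, re, sol, fa}, leaving only la.
Row 3, column 5: row 3 has {mi, re, sol, la, do} and column 5 has {mi, do}, leaving only fa.
Row 4, column 5: row 4 has {re, la} and column 5 has {mi, do, fa}, leaving only sol.
Row 6 already has {mi, re} and column 5 already has {mi, sol, do, fa}, so row 6, column 5 must be la.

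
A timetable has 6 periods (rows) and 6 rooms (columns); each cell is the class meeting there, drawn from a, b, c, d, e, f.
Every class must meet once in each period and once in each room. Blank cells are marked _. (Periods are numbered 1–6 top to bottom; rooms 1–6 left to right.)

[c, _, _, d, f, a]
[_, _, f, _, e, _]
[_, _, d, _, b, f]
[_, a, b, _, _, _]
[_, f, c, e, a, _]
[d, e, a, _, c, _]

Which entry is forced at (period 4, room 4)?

Period 1, room 2: period 1 has {a, c, d, f} and room 2 has {a, e, f}, leaving only b.
Period 1, room 3: period 1 has {a, b, c, d, f} and room 3 has {a, b, c, d, f}, leaving only e.
Period 3, room 2: period 3 has {b, d, f} and room 2 has {a, b, e, f}, leaving only c.
Period 2, room 2: period 2 has {e, f} and room 2 has {a, b, c, e, f}, leaving only d.
Period 3, room 4: period 3 has {b, c, d, f} and room 4 has {d, e}, leaving only a.
Period 3, room 1: period 3 has {a, b, c, d, f} and room 1 has {c, d}, leaving only e.
Period 4, room 1: period 4 has {a, b} and room 1 has {c, d, e}, leaving only f.
Period 4 already has {a, b, f} and room 4 already has {a, d, e}, so period 4, room 4 must be c.

c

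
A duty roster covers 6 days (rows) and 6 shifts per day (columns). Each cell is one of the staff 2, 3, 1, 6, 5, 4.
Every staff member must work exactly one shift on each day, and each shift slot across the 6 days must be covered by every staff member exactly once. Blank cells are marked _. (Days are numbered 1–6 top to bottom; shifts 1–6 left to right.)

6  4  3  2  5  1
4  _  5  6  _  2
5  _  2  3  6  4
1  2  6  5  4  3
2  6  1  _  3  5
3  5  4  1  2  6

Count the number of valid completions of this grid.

1

Day 2, shift 2: eliminating its day and shift leaves {3, 1}.
Day 2, shift 5: eliminating its day and shift leaves {1}.
Day 3, shift 2: eliminating its day and shift leaves {1}.
Day 5, shift 4: eliminating its day and shift leaves {4}.
Only one assignment across all blanks avoids any day or shift repeat, giving 1 completion.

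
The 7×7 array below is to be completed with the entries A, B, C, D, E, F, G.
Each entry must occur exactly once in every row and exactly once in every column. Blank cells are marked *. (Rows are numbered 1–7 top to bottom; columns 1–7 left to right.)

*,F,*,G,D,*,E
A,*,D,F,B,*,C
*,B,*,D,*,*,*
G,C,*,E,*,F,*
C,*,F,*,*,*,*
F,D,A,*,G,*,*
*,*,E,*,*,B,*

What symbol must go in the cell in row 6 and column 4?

Row 1, column 1: row 1 has {D, E, F, G} and column 1 has {A, C, F, G}, leaving only B.
Row 1, column 3: row 1 has {B, D, E, F, G} and column 3 has {A, D, E, F}, leaving only C.
Row 1, column 6: row 1 has {B, C, D, E, F, G} and column 6 has {B, F}, leaving only A.
Row 3, column 1: row 3 has {B, D} and column 1 has {A, B, C, F, G}, leaving only E.
Row 3, column 3: row 3 has {B, D, E} and column 3 has {A, C, D, E, F}, leaving only G.
Row 3, column 6: row 3 has {B, D, E, G} and column 6 has {A, B, F}, leaving only C.
Row 4, column 3: row 4 has {C, E, F, G} and column 3 has {A, C, D, E, F, G}, leaving only B.
Row 4, column 5: row 4 has {B, C, E, F, G} and column 5 has {B, D, G}, leaving only A.
Row 3, column 5: row 3 has {B, C, D, E, G} and column 5 has {A, B, D, G}, leaving only F.
Row 3, column 7: row 3 has {B, C, D, E, F, G} and column 7 has {C, E}, leaving only A.
Row 4, column 7: row 4 has {A, B, C, E, F, G} and column 7 has {A, C, E}, leaving only D.
Row 5, column 5: row 5 has {C, F} and column 5 has {A, B, D, F, G}, leaving only E.
Row 6, column 6: row 6 has {A, D, F, G} and column 6 has {A, B, C, F}, leaving only E.
Row 2, column 6: row 2 has {A, B, C, D, F} and column 6 has {A, B, C, E, F}, leaving only G.
Row 2, column 2: row 2 has {A, B, C, D, F, G} and column 2 has {B, C, D, F}, leaving only E.
Row 5, column 6: row 5 has {C, E, F} and column 6 has {A, B, C, E, F, G}, leaving only D.
Row 6, column 7: row 6 has {A, D, E, F, G} and column 7 has {A, C, D, E}, leaving only B.
Row 6 already has {A, B, D, E, F, G} and column 4 already has {D, E, F, G}, so row 6, column 4 must be C.

C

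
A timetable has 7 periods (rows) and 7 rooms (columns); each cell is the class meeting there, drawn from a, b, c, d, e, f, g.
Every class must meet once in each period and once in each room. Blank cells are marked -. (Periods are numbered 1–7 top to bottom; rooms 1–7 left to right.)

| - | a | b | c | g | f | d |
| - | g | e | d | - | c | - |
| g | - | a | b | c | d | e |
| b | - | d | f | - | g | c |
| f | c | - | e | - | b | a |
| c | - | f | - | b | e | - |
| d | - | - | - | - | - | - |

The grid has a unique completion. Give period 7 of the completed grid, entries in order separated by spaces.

Period 7, room 6: period 7 has {d} and room 6 has {b, c, d, e, f, g}, leaving only a.
Period 7, room 4: period 7 has {a, d} and room 4 has {b, c, d, e, f}, leaving only g.
Period 7, room 3: period 7 has {a, d, g} and room 3 has {a, b, d, e, f}, leaving only c.
Period 1, room 1: period 1 has {a, b, c, d, f, g} and room 1 has {b, c, d, f, g}, leaving only e.
Period 2, room 1: period 2 has {c, d, e, g} and room 1 has {b, c, d, e, f, g}, leaving only a.
Period 2, room 5: period 2 has {a, c, d, e, g} and room 5 has {b, c, g}, leaving only f.
Period 7, room 5: period 7 has {a, c, d, g} and room 5 has {b, c, f, g}, leaving only e.
Period 2, room 7: period 2 has {a, c, d, e, f, g} and room 7 has {a, c, d, e}, leaving only b.
Period 7, room 7: period 7 has {a, c, d, e, g} and room 7 has {a, b, c, d, e}, leaving only f.
Period 7, room 2: period 7 has {a, c, d, e, f, g} and room 2 has {a, c, g}, leaving only b.
So period 7 reads: d b c g e a f.

d b c g e a f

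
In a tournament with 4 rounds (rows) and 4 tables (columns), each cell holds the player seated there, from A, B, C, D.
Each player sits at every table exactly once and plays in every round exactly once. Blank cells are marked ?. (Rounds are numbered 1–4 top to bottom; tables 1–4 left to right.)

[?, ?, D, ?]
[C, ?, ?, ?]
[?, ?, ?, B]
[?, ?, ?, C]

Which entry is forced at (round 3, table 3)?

Round 1, table 4: round 1 has {D} and table 4 has {B, C}, leaving only A.
Round 1, table 1: round 1 has {A, D} and table 1 has {C}, leaving only B.
Round 1, table 2: round 1 has {A, B, D} and table 2 has {}, leaving only C.
Round 2, table 4: round 2 has {C} and table 4 has {A, B, C}, leaving only D.
Round 3, table 3 is narrowed to {A, C}.
If it were A, then round 4, table 3 would be left with no valid symbol.
So round 3, table 3 must be C.

C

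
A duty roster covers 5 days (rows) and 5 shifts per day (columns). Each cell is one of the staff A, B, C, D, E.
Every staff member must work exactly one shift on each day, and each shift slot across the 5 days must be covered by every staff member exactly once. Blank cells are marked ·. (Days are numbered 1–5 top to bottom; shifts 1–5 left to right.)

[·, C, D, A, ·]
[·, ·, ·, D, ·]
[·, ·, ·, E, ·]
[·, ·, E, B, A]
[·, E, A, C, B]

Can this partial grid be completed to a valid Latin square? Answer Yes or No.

Yes

No day or shift among the givens repeats a symbol, and propagating forced cells runs into no contradiction.
One valid completion exists (for instance, B C D A E / E A B D C / A B C E D / C D E B A / D E A C B).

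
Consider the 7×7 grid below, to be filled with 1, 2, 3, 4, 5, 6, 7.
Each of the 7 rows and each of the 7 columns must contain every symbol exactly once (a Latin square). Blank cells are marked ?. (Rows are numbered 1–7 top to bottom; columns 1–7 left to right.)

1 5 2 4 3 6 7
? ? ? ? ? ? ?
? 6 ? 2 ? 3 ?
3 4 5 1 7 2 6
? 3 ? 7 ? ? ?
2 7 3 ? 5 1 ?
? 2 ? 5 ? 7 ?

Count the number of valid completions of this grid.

10

Row 2, column 1: eliminating its row and column leaves {4, 5, 6, 7}.
Row 2, column 2: eliminating its row and column leaves {1}.
Row 2, column 3: eliminating its row and column leaves {1, 4, 6, 7}.
Row 2, column 4: eliminating its row and column leaves {3, 6}.
Row 2, column 5: eliminating its row and column leaves {1, 2, 4, 6}.
Row 2, column 6: eliminating its row and column leaves {4, 5}.
Row 2, column 7: eliminating its row and column leaves {1, 2, 3, 4, 5}.
Row 3, column 1: eliminating its row and column leaves {4, 5, 7}.
Row 3, column 3: eliminating its row and column leaves {1, 4, 7}.
Row 3, column 5: eliminating its row and column leaves {1, 4}.
Row 3, column 7: eliminating its row and column leaves {1, 4, 5}.
Row 5, column 1: eliminating its row and column leaves {4, 5, 6}.
Row 5, column 3: eliminating its row and column leaves {1, 4, 6}.
Row 5, column 5: eliminating its row and column leaves {1, 2, 4, 6}.
Row 5, column 6: eliminating its row and column leaves {4, 5}.
Row 5, column 7: eliminating its row and column leaves {1, 2, 4, 5}.
Row 6, column 4: eliminating its row and column leaves {6}.
Row 6, column 7: eliminating its row and column leaves {4}.
Row 7, column 1: eliminating its row and column leaves {4, 6}.
Row 7, column 3: eliminating its row and column leaves {1, 4, 6}.
Row 7, column 5: eliminating its row and column leaves {1, 4, 6}.
Row 7, column 7: eliminating its row and column leaves {1, 3, 4}.
Enumerating the assignments across these blanks that avoid any row or column repeat gives 10 completions.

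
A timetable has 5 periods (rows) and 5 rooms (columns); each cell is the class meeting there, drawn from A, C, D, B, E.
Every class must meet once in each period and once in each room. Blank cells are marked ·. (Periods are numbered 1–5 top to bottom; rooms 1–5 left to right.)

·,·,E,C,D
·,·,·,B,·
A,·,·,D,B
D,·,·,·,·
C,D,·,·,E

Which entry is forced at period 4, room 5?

Period 1, room 1: period 1 has {C, D, E} and room 1 has {A, C, D}, leaving only B.
Period 1, room 2: period 1 has {C, D, B, E} and room 2 has {D}, leaving only A.
Period 2, room 1: period 2 has {B} and room 1 has {A, C, D, B}, leaving only E.
Period 2, room 2: period 2 has {B, E} and room 2 has {A, D}, leaving only C.
Period 2, room 5: period 2 has {C, B, E} and room 5 has {D, B, E}, leaving only A.
Period 4 already has {D} and room 5 already has {A, D, B, E}, so period 4, room 5 must be C.

C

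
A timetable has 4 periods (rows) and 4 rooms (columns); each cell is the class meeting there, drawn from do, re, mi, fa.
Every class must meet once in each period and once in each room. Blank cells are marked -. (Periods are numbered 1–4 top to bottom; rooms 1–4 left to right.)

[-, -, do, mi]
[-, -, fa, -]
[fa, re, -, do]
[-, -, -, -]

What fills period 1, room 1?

re

Period 1 already has {do, mi} and room 1 already has {fa}, so period 1, room 1 must be re.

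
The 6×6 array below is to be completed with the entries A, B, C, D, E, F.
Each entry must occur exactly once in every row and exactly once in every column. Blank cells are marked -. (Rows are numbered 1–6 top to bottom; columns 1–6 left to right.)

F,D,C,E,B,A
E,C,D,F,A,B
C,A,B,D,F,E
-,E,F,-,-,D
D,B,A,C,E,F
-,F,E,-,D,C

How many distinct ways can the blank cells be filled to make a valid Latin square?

Row 4, column 1: eliminating its row and column leaves {A, B}.
Row 4, column 4: eliminating its row and column leaves {A, B}.
Row 4, column 5: eliminating its row and column leaves {C}.
Row 6, column 1: eliminating its row and column leaves {A, B}.
Row 6, column 4: eliminating its row and column leaves {A, B}.
Enumerating the assignments across these blanks that avoid any row or column repeat gives 2 completions.

2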